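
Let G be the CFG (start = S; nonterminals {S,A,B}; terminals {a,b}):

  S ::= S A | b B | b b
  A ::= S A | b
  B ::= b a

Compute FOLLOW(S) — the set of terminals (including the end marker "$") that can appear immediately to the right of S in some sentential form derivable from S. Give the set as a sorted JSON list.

Compute FIRST by fixpoint:
pass 1:
  A via A→b: +{b}
  B via B→b a: +{b}
  S via S→b B: +{b}
  S: {b}  A: {b}  B: {b}
pass 2: (stable)
  S: {b}  A: {b}  B: {b}

FOLLOW iteration:
FOLLOW(S) := {$}
round 1:
  A→S A: FOLLOW(S) ⊇ FIRST(A) = {b}; new: +{b}
  S→S A: FOLLOW(A) ⊇ FOLLOW(S) ⊇ {$,b}; new: +{$,b}
  S→b B: FOLLOW(B) ⊇ FOLLOW(S) ⊇ {$,b}; new: +{$,b}
  FOLLOW(S)={$,b}  FOLLOW(A)={$,b}  FOLLOW(B)={$,b}
round 2: (no change)
  FOLLOW(S)={$,b}  FOLLOW(A)={$,b}  FOLLOW(B)={$,b}

FOLLOW(S) = ["$", "b"]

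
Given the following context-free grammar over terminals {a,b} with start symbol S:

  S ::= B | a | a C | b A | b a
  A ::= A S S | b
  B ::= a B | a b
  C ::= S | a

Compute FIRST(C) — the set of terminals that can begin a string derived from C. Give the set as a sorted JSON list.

FIRST iteration:
round 1:
  A via A→b: +{b}
  B via B→a B: +{a}
  C via C→a: +{a}
  S via S→B: +{a}
  S via S→b A: +{b}
  FIRST[S]={a,b}  FIRST[A]={b}  FIRST[B]={a}  FIRST[C]={a}
round 2:
  C via C→S: +{b}
  FIRST[S]={a,b}  FIRST[A]={b}  FIRST[B]={a}  FIRST[C]={a,b}
round 3: done
  FIRST[S]={a,b}  FIRST[A]={b}  FIRST[B]={a}  FIRST[C]={a,b}

FIRST(C) = ["a", "b"]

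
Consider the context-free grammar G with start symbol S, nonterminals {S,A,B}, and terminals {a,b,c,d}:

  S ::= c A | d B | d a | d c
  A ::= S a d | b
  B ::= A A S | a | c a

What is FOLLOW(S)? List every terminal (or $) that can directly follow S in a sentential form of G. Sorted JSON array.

FIRST iteration:
round 1:
  A via A→b: +{b}
  B via B→A A S: +{b}
  B via B→a: +{a}
  B via B→c a: +{c}
  S via S→c A: +{c}
  S via S→d B: +{d}
  FIRST[S]={c,d}  FIRST[A]={b}  FIRST[B]={a,b,c}
round 2:
  A via A→S a d: +{c,d}
  B via B→A A S: +{d}
  FIRST[S]={c,d}  FIRST[A]={b,c,d}  FIRST[B]={a,b,c,d}
round 3: — fixpoint
  FIRST[S]={c,d}  FIRST[A]={b,c,d}  FIRST[B]={a,b,c,d}

Compute FOLLOW by fixpoint:
FOLLOW(S) := {$}
round 1:
  A→S a d: FOLLOW(S) ⊇ FIRST(a) = {a}; new: +{a}
  B→A A S: FOLLOW(A) ⊇ FIRST(A) = {b,c,d}; new: +{b,c,d}
  S→c A: FOLLOW(A) ⊇ FOLLOW(S) ⊇ {$,a}; new: +{$,a}
  S→d B: FOLLOW(B) ⊇ FOLLOW(S) ⊇ {$,a}; new: +{$,a}
  FOLLOW(S)={$,a}  FOLLOW(A)={$,a,b,c,d}  FOLLOW(B)={$,a}
round 2: (no change)
  FOLLOW(S)={$,a}  FOLLOW(A)={$,a,b,c,d}  FOLLOW(B)={$,a}

FOLLOW(S) = ["$", "a"]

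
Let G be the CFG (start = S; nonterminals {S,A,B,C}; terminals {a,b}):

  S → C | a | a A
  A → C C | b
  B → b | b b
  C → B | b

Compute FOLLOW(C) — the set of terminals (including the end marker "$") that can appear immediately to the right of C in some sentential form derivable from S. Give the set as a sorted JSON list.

FIRST sets, iterate to fixpoint:
[1]
  A via A→b: +{b}
  B via B→b: +{b}
  C via C→B: +{b}
  S via S→C: +{b}
  S via S→a: +{a}
  FIRST[S]={a,b}  FIRST[A]={b}  FIRST[B]={b}  FIRST[C]={b}
[2] (no change)
  FIRST[S]={a,b}  FIRST[A]={b}  FIRST[B]={b}  FIRST[C]={b}

FOLLOW sets:
FOLLOW(S) := {$}
iter 1:
  A→C C: FOLLOW(C) ⊇ FIRST(C) = {b}; new: +{b}
  C→B: FOLLOW(B) ⊇ FOLLOW(C) ⊇ {b}; new: +{b}
  S→C: FOLLOW(C) ⊇ FOLLOW(S) ⊇ {$}; new: +{$}
  S→a A: FOLLOW(A) ⊇ FOLLOW(S) ⊇ {$}; new: +{$}
  S: {$}  A: {$}  B: {b}  C: {$,b}
iter 2:
  C→B: FOLLOW(B) ⊇ FOLLOW(C) ⊇ {$,b}; new: +{$}
  S: {$}  A: {$}  B: {$,b}  C: {$,b}
iter 3: done
  S: {$}  A: {$}  B: {$,b}  C: {$,b}

FOLLOW(C) = ["$", "b"]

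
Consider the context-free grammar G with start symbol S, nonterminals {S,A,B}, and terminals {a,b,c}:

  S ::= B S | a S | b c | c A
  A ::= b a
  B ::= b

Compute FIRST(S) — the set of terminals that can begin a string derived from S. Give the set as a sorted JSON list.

Compute FIRST by fixpoint:
iter 1:
  A via A→b a: +{b}
  B via B→b: +{b}
  S via S→B S: +{b}
  S via S→a S: +{a}
  S via S→c A: +{c}
  FIRST[S]={a,b,c}  FIRST[A]={b}  FIRST[B]={b}
iter 2: done
  FIRST[S]={a,b,c}  FIRST[A]={b}  FIRST[B]={b}

FIRST(S) = ["a", "b", "c"]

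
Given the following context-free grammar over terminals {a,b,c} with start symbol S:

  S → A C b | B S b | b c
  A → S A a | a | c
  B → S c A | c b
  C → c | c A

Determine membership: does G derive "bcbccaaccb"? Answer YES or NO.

Convert to CNF:
  S -> A X5 | B X6 | T2 T1
  A -> S X3 | a | c
  B -> S X4 | T1 T2
  C -> T1 A | c
  T0 -> a
  T1 -> c
  T2 -> b
  X3 -> A T0
  X4 -> T1 A
  X5 -> C T2
  X6 -> S T2

CYK fill:
  [0..0]={T2}  "b"  orig:{}
  [1..1]={A,C,T1}  "c"  orig:{A,C}
  [2..2]={T2}  "b"  orig:{}
  [3..3]={A,C,T1}  "c"  orig:{A,C}
  [4..4]={A,C,T1}  "c"  orig:{A,C}
  [5..5]={A,T0}  "a"  orig:{A}
  [6..6]={A,T0}  "a"  orig:{A}
  [7..7]={A,C,T1}  "c"  orig:{A,C}
  [8..8]={A,C,T1}  "c"  orig:{A,C}
  [9..9]={T2}  "b"  orig:{}
  [0..1]={S}  "bc"
  [1..2]={B,X5}  "cb"  orig:{B}
  [2..3]={S}  "bc"
  [3..4]={C,X4}  "cc"  orig:{C}
  [4..5]={C,X3,X4}  "ca"  orig:{C}
  [5..6]={X3}  "aa"  orig:{}
  [6..7]=∅  "ac"
  [7..8]={C,X4}  "cc"  orig:{C}
  [8..9]={B,X5}  "cb"  orig:{B}
  [0..2]={X6}  "bcb"  orig:{}
  [1..3]=∅  "cbc"
  [2..4]=∅  "bcc"
  [3..5]=∅  "cca"
  [4..6]=∅  "caa"
  [5..7]=∅  "aac"
  [6..8]=∅  "acc"
  [7..9]={S,X5}  "ccb"  orig:{S}
  [0..3]=∅  "bcbc"
  [1..4]=∅  "cbcc"
  [2..5]={A,B}  "bcca"
  [3..6]=∅  "ccaa"
  [4..7]=∅  "caac"
  [5..8]=∅  "aacc"
  [6..9]={S}  "accb"
  [0..4]=∅  "bcbcc"
  [1..5]={C,X4}  "cbcca"  orig:{C}
  [2..6]={X3}  "bccaa"  orig:{}
  [3..7]=∅  "ccaac"
  [4..8]=∅  "caacc"
  [5..9]=∅  "aaccb"
  [0..5]=∅  "bcbcca"
  [1..6]=∅  "cbccaa"
  [2..7]=∅  "bccaac"
  [3..8]=∅  "ccaacc"
  [4..9]=∅  "caaccb"
  [0..6]={A}  "bcbccaa"
  [1..7]=∅  "cbccaac"
  [2..8]=∅  "bccaacc"
  [3..9]=∅  "ccaaccb"
  [0..7]=∅  "bcbccaac"
  [1..8]=∅  "cbccaacc"
  [2..9]=∅  "bccaaccb"
  [0..8]=∅  "bcbccaacc"
  [1..9]=∅  "cbccaaccb"
  [0..9]={S}  "bcbccaaccb"

S ∈ T[0,9] ⇒ YES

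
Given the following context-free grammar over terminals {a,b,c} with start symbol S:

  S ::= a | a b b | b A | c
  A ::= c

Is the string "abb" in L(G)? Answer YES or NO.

Convert to CNF:
  S -> T0 X2 | T1 A | a | c
  A -> c
  T0 -> a
  T1 -> b
  X2 -> T1 T1

Fill CYK table bottom-up:
  T[0,0] 'a' = {S,T0}  orig:{S}
  T[1,1] 'b' = {T1}  orig:{}
  T[2,2] 'b' = {T1}  orig:{}
  T[0,1] 'ab' = ∅
  T[1,2] 'bb' = {X2}  orig:{}
  T[0,2] 'abb' = {S}

S ∈ T[0,2] ⇒ YES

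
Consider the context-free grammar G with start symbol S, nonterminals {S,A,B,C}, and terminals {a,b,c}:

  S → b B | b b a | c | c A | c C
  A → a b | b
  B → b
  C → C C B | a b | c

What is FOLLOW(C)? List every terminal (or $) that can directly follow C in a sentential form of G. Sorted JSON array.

FIRST iteration:
iter 1:
  A via A→a b: +{a}
  A via A→b: +{b}
  B via B→b: +{b}
  C via C→a b: +{a}
  C via C→c: +{c}
  S via S→b B: +{b}
  S via S→c: +{c}
  FIRST(S)={b,c}  FIRST(A)={a,b}  FIRST(B)={b}  FIRST(C)={a,c}
iter 2: — fixpoint
  FIRST(S)={b,c}  FIRST(A)={a,b}  FIRST(B)={b}  FIRST(C)={a,c}

FOLLOW iteration:
seed FOLLOW(S) with $
iter 1:
  C→C C B: FOLLOW(C) ⊇ FIRST(C) = {a,c}; new: +{a,c}
  C→C C B: FOLLOW(C) ⊇ FIRST(B) = {b}; new: +{b}
  C→C C B: FOLLOW(B) ⊇ FOLLOW(C) ⊇ {a,b,c}; new: +{a,b,c}
  S→b B: FOLLOW(B) ⊇ FOLLOW(S) ⊇ {$}; new: +{$}
  S→c A: FOLLOW(A) ⊇ FOLLOW(S) ⊇ {$}; new: +{$}
  S→c C: FOLLOW(C) ⊇ FOLLOW(S) ⊇ {$}; new: +{$}
  S: {$}  A: {$}  B: {$,a,b,c}  C: {$,a,b,c}
iter 2: done
  S: {$}  A: {$}  B: {$,a,b,c}  C: {$,a,b,c}

FOLLOW(C) = ["$", "a", "b", "c"]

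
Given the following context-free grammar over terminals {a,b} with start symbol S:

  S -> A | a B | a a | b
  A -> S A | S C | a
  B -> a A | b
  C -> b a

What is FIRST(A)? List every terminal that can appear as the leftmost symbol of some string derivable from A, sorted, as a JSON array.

FIRST iteration:
round 1:
  A via A→a: +{a}
  B via B→a A: +{a}
  B via B→b: +{b}
  C via C→b a: +{b}
  S via S→A: +{a}
  S via S→b: +{b}
  FIRST(S)={a,b}  FIRST(A)={a}  FIRST(B)={a,b}  FIRST(C)={b}
round 2:
  A via A→S A: +{b}
  FIRST(S)={a,b}  FIRST(A)={a,b}  FIRST(B)={a,b}  FIRST(C)={b}
round 3: — fixpoint
  FIRST(S)={a,b}  FIRST(A)={a,b}  FIRST(B)={a,b}  FIRST(C)={b}

FIRST(A) = ["a", "b"]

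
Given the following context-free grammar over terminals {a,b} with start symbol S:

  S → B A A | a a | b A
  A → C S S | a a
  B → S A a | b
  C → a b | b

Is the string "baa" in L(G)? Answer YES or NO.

CNF form of G:
  S -> B X4 | T0 T0 | T1 A
  A -> C X2 | T0 T0
  B -> S X3 | b
  C -> T0 T1 | b
  T0 -> a
  T1 -> b
  X2 -> S S
  X3 -> A T0
  X4 -> A A

Fill CYK table bottom-up:
  T[0,0] 'b' = {B,C,T1}  orig:{B,C}
  T[1,1] 'a' = {T0}  orig:{}
  T[2,2] 'a' = {T0}  orig:{}
  T[0,1] 'ba' = ∅
  T[1,2] 'aa' = {A,S}
  T[0,2] 'baa' = {S}

S ∈ T[0,2] ⇒ YES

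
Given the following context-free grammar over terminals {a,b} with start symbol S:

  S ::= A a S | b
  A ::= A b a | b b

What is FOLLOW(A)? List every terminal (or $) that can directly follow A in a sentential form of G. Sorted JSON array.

Compute FIRST by fixpoint:
iter 1:
  A via A→b b: +{b}
  S via S→A a S: +{b}
  FIRST(S)={b}  FIRST(A)={b}
iter 2: done
  FIRST(S)={b}  FIRST(A)={b}

FOLLOW sets:
FOLLOW(S) := {$}
round 1:
  A→A b a: FOLLOW(A) ⊇ FIRST(b) = {b}; new: +{b}
  S→A a S: FOLLOW(A) ⊇ FIRST(a) = {a}; new: +{a}
  FOLLOW(S)={$}  FOLLOW(A)={a,b}
round 2: (stable)
  FOLLOW(S)={$}  FOLLOW(A)={a,b}

FOLLOW(A) = ["a", "b"]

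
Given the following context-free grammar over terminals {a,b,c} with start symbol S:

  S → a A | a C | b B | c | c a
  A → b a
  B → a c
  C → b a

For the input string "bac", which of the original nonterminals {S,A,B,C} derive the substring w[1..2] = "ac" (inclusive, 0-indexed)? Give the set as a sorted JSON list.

CNF form of G:
  S -> T0 B | T1 A | T1 C | T2 T1 | c
  A -> T0 T1
  B -> T1 T2
  C -> T0 T1
  T0 -> b
  T1 -> a
  T2 -> c

CYK fill (cells [i..j] with 1 ≤ i ≤ j ≤ 2 only):
  cell(1,1) a: {T1}  orig:{}
  cell(2,2) c: {S,T2}  orig:{S}
  cell(1,2) ac: {B}

Original NTs in T[1,2] deriving "ac": ["B"]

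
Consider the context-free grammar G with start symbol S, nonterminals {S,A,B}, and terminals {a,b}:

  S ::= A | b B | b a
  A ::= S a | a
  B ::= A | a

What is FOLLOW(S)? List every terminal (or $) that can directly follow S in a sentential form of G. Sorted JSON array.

FIRST iteration:
iter 1:
  A via A→a: +{a}
  B via B→A: +{a}
  S via S→A: +{a}
  S via S→b B: +{b}
  FIRST[S]={a,b}  FIRST[A]={a}  FIRST[B]={a}
iter 2:
  A via A→S a: +{b}
  B via B→A: +{b}
  FIRST[S]={a,b}  FIRST[A]={a,b}  FIRST[B]={a,b}
iter 3: (stable)
  FIRST[S]={a,b}  FIRST[A]={a,b}  FIRST[B]={a,b}

FOLLOW sets:
initialize: $ ∈ FOLLOW(S)
[1]
  A→S a: FOLLOW(S) ⊇ FIRST(a) = {a}; new: +{a}
  S→A: FOLLOW(A) ⊇ FOLLOW(S) ⊇ {$,a}; new: +{$,a}
  S→b B: FOLLOW(B) ⊇ FOLLOW(S) ⊇ {$,a}; new: +{$,a}
  FOLLOW(S)={$,a}  FOLLOW(A)={$,a}  FOLLOW(B)={$,a}
[2] — fixpoint
  FOLLOW(S)={$,a}  FOLLOW(A)={$,a}  FOLLOW(B)={$,a}

FOLLOW(S) = ["$", "a"]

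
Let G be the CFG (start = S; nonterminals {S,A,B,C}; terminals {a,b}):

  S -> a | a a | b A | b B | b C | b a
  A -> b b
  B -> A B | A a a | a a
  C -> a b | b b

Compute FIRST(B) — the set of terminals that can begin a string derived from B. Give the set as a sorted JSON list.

FIRST iteration:
iter 1:
  A via A→b b: +{b}
  B via B→A B: +{b}
  B via B→a a: +{a}
  C via C→a b: +{a}
  C via C→b b: +{b}
  S via S→a: +{a}
  S via S→b A: +{b}
  FIRST(S)={a,b}  FIRST(A)={b}  FIRST(B)={a,b}  FIRST(C)={a,b}
iter 2: (stable)
  FIRST(S)={a,b}  FIRST(A)={b}  FIRST(B)={a,b}  FIRST(C)={a,b}

FIRST(B) = ["a", "b"]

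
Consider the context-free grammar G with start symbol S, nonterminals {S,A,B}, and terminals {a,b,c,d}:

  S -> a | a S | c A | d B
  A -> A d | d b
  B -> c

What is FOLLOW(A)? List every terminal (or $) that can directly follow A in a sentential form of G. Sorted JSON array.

FIRST iteration:
iter 1:
  A via A→d b: +{d}
  B via B→c: +{c}
  S via S→a: +{a}
  S via S→c A: +{c}
  S via S→d B: +{d}
  FIRST[S]={a,c,d}  FIRST[A]={d}  FIRST[B]={c}
iter 2: — fixpoint
  FIRST[S]={a,c,d}  FIRST[A]={d}  FIRST[B]={c}

Compute FOLLOW by fixpoint:
initialize: $ ∈ FOLLOW(S)
[1]
  A→A d: FOLLOW(A) ⊇ FIRST(d) = {d}; new: +{d}
  S→c A: FOLLOW(A) ⊇ FOLLOW(S) ⊇ {$}; new: +{$}
  S→d B: FOLLOW(B) ⊇ FOLLOW(S) ⊇ {$}; new: +{$}
  FOLLOW[S]={$}  FOLLOW[A]={$,d}  FOLLOW[B]={$}
[2] done
  FOLLOW[S]={$}  FOLLOW[A]={$,d}  FOLLOW[B]={$}

FOLLOW(A) = ["$", "d"]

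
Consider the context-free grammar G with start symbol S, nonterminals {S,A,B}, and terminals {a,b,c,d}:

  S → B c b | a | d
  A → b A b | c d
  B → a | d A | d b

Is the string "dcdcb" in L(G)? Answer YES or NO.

CNF form of G:
  S -> B X4 | a | d
  A -> T0 X3 | T1 T2
  B -> T2 A | T2 T0 | a
  T0 -> b
  T1 -> c
  T2 -> d
  X3 -> A T0
  X4 -> T1 T0

CYK fill:
  [0..0]={S,T2}  "d"  orig:{S}
  [1..1]={T1}  "c"  orig:{}
  [2..2]={S,T2}  "d"  orig:{S}
  [3..3]={T1}  "c"  orig:{}
  [4..4]={T0}  "b"  orig:{}
  [0..1]=∅  "dc"
  [1..2]={A}  "cd"
  [2..3]=∅  "dc"
  [3..4]={X4}  "cb"  orig:{}
  [0..2]={B}  "dcd"
  [1..3]=∅  "cdc"
  [2..4]=∅  "dcb"
  [0..3]=∅  "dcdc"
  [1..4]=∅  "cdcb"
  [0..4]={S}  "dcdcb"

S ∈ T[0,4] ⇒ YES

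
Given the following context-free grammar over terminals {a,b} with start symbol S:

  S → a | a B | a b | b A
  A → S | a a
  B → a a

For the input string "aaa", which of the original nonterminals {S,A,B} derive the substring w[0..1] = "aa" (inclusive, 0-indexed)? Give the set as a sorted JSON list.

CNF form of G:
  S -> T0 B | T0 T1 | T1 A | a
  A -> T0 B | T0 T0 | T0 T1 | T1 A | a
  B -> T0 T0
  T0 -> a
  T1 -> b

CYK fill, restricted to cells inside w[0..1]:
  T[0,0] 'a' = {A,S,T0}  orig:{A,S}
  T[1,1] 'a' = {A,S,T0}  orig:{A,S}
  T[0,1] 'aa' = {A,B}

Original NTs in T[0,1] deriving "aa": ["A", "B"]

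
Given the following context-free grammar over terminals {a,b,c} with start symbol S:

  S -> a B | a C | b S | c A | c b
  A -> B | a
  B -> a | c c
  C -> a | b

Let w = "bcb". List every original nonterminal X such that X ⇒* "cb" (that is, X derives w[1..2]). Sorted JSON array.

CNF form of G:
  S -> T0 A | T0 T2 | T1 B | T1 C | T2 S
  A -> T0 T0 | a
  B -> T0 T0 | a
  C -> a | b
  T0 -> c
  T1 -> a
  T2 -> b

CYK fill — only the sub-triangle for w[1..2]:
  [1..1]={T0}  "c"  orig:{}
  [2..2]={C,T2}  "b"  orig:{C}
  [1..2]={S}  "cb"

Original NTs in T[1,2] deriving "cb": ["S"]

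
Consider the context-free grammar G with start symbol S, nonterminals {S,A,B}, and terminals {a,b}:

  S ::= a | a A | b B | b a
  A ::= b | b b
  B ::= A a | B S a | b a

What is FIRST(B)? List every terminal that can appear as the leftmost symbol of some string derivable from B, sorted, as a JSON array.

FIRST iteration:
pass 1:
  A via A→b: +{b}
  B via B→A a: +{b}
  S via S→a: +{a}
  S via S→b B: +{b}
  S: {a,b}  A: {b}  B: {b}
pass 2: (stable)
  S: {a,b}  A: {b}  B: {b}

FIRST(B) = ["b"]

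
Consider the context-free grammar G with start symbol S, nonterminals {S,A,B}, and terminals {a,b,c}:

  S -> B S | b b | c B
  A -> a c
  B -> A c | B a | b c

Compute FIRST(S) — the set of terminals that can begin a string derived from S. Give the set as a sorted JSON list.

FIRST iteration:
[1]
  A via A→a c: +{a}
  B via B→A c: +{a}
  B via B→b c: +{b}
  S via S→B S: +{a,b}
  S via S→c B: +{c}
  S: {a,b,c}  A: {a}  B: {a,b}
[2] — fixpoint
  S: {a,b,c}  A: {a}  B: {a,b}

FIRST(S) = ["a", "b", "c"]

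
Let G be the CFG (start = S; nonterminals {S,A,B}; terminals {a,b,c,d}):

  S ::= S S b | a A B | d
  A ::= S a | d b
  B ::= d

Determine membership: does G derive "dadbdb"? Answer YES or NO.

CNF form of G:
  S -> S X3 | T0 X4 | d
  A -> S T0 | T1 T2
  B -> d
  T0 -> a
  T1 -> d
  T2 -> b
  X3 -> S T2
  X4 -> A B

CYK fill:
  cell(0,0) d: {B,S,T1}  orig:{B,S}
  cell(1,1) a: {T0}  orig:{}
  cell(2,2) d: {B,S,T1}  orig:{B,S}
  cell(3,3) b: {T2}  orig:{}
  cell(4,4) d: {B,S,T1}  orig:{B,S}
  cell(5,5) b: {T2}  orig:{}
  cell(0,1) da: {A}
  cell(1,2) ad: ∅
  cell(2,3) db: {A,X3}  orig:{A}
  cell(3,4) bd: ∅
  cell(4,5) db: {A,X3}  orig:{A}
  cell(0,2) dad: {X4}  orig:{}
  cell(1,3) adb: ∅
  cell(2,4) dbd: {X4}  orig:{}
  cell(3,5) bdb: ∅
  cell(0,3) dadb: ∅
  cell(1,4) adbd: {S}
  cell(2,5) dbdb: ∅
  cell(0,4) dadbd: ∅
  cell(1,5) adbdb: {X3}  orig:{}
  cell(0,5) dadbdb: {S}

S ∈ T[0,5] ⇒ YES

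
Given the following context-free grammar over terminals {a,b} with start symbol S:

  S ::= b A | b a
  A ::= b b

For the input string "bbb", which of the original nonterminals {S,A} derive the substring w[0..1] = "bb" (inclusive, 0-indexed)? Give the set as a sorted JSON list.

CNF form of G:
  S -> T0 A | T0 T1
  A -> T0 T0
  T0 -> b
  T1 -> a

CYK fill, restricted to cells inside w[0..1]:
  [0..0]={T0}  "b"  orig:{}
  [1..1]={T0}  "b"  orig:{}
  [0..1]={A}  "bb"

Original NTs in T[0,1] deriving "bb": ["A"]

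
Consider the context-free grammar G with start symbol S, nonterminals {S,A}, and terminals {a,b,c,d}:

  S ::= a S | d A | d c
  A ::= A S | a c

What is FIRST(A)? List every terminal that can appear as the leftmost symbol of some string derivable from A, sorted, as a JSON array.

Compute FIRST by fixpoint:
iter 1:
  A via A→a c: +{a}
  S via S→a S: +{a}
  S via S→d A: +{d}
  FIRST(S)={a,d}  FIRST(A)={a}
iter 2: — fixpoint
  FIRST(S)={a,d}  FIRST(A)={a}

FIRST(A) = ["a"]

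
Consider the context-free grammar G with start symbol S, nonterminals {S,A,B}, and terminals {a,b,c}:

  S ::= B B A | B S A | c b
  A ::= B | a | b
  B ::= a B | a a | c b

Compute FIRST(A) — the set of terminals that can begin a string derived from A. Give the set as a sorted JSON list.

FIRST sets, iterate to fixpoint:
pass 1:
  A via A→a: +{a}
  A via A→b: +{b}
  B via B→a B: +{a}
  B via B→c b: +{c}
  S via S→B B A: +{a,c}
  FIRST[S]={a,c}  FIRST[A]={a,b}  FIRST[B]={a,c}
pass 2:
  A via A→B: +{c}
  FIRST[S]={a,c}  FIRST[A]={a,b,c}  FIRST[B]={a,c}
pass 3: (stable)
  FIRST[S]={a,c}  FIRST[A]={a,b,c}  FIRST[B]={a,c}

FIRST(A) = ["a", "b", "c"]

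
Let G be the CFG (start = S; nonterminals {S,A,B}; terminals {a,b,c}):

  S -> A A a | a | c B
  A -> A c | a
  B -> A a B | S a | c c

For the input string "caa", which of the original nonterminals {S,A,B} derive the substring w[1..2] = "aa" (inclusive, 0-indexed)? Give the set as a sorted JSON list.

CNF form of G:
  S -> A X3 | T0 B | a
  A -> A T0 | a
  B -> A X2 | S T1 | T0 T0
  T0 -> c
  T1 -> a
  X2 -> T1 B
  X3 -> A T1

CYK fill — only the sub-triangle for w[1..2]:
  T[1,1] 'a' = {A,S,T1}  orig:{A,S}
  T[2,2] 'a' = {A,S,T1}  orig:{A,S}
  T[1,2] 'aa' = {B,X3}  orig:{B}

Original NTs in T[1,2] deriving "aa": ["B"]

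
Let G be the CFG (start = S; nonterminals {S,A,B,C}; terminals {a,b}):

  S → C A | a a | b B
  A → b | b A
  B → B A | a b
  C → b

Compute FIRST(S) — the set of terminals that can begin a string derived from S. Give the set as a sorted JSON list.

FIRST iteration:
pass 1:
  A via A→b: +{b}
  B via B→a b: +{a}
  C via C→b: +{b}
  S via S→C A: +{b}
  S via S→a a: +{a}
  S: {a,b}  A: {b}  B: {a}  C: {b}
pass 2: — fixpoint
  S: {a,b}  A: {b}  B: {a}  C: {b}

FIRST(S) = ["a", "b"]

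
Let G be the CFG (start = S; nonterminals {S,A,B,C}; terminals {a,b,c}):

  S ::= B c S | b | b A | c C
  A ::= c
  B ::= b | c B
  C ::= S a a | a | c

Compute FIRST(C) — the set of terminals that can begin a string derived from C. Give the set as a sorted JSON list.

Compute FIRST by fixpoint:
round 1:
  A via A→c: +{c}
  B via B→b: +{b}
  B via B→c B: +{c}
  C via C→a: +{a}
  C via C→c: +{c}
  S via S→B c S: +{b,c}
  FIRST(S)={b,c}  FIRST(A)={c}  FIRST(B)={b,c}  FIRST(C)={a,c}
round 2:
  C via C→S a a: +{b}
  FIRST(S)={b,c}  FIRST(A)={c}  FIRST(B)={b,c}  FIRST(C)={a,b,c}
round 3: (stable)
  FIRST(S)={b,c}  FIRST(A)={c}  FIRST(B)={b,c}  FIRST(C)={a,b,c}

FIRST(C) = ["a", "b", "c"]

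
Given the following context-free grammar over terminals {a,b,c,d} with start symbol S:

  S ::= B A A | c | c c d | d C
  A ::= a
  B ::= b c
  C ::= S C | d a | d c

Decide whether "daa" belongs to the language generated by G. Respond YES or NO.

Convert to CNF:
  S -> B X4 | T1 X5 | T2 C | c
  A -> a
  B -> T0 T1
  C -> S C | T2 T1 | T2 T3
  T0 -> b
  T1 -> c
  T2 -> d
  T3 -> a
  X4 -> A A
  X5 -> T1 T2

Fill CYK table bottom-up:
  cell(0,0) d: {T2}  orig:{}
  cell(1,1) a: {A,T3}  orig:{A}
  cell(2,2) a: {A,T3}  orig:{A}
  cell(0,1) da: {C}
  cell(1,2) aa: {X4}  orig:{}
  cell(0,2) daa: ∅

S ∉ T[0,2] ⇒ NO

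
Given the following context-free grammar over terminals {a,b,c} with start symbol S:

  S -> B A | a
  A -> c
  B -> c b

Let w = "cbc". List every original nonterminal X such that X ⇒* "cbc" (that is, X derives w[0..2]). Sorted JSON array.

Convert to CNF:
  S -> B A | a
  A -> c
  B -> T0 T1
  T0 -> c
  T1 -> b

CYK table (by increasing span) (cells [i..j] with 0 ≤ i ≤ j ≤ 2 only):
  T[0,0] 'c' = {A,T0}  orig:{A}
  T[1,1] 'b' = {T1}  orig:{}
  T[2,2] 'c' = {A,T0}  orig:{A}
  T[0,1] 'cb' = {B}
  T[1,2] 'bc' = ∅
  T[0,2] 'cbc' = {S}

Original NTs in T[0,2] deriving "cbc": ["S"]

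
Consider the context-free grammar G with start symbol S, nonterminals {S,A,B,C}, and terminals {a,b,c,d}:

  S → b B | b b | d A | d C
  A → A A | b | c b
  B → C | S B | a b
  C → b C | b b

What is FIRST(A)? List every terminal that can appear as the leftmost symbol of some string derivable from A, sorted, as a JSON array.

FIRST iteration:
pass 1:
  A via A→b: +{b}
  A via A→c b: +{c}
  B via B→a b: +{a}
  C via C→b C: +{b}
  S via S→b B: +{b}
  S via S→d A: +{d}
  S: {b,d}  A: {b,c}  B: {a}  C: {b}
pass 2:
  B via B→C: +{b}
  B via B→S B: +{d}
  S: {b,d}  A: {b,c}  B: {a,b,d}  C: {b}
pass 3: done
  S: {b,d}  A: {b,c}  B: {a,b,d}  C: {b}

FIRST(A) = ["b", "c"]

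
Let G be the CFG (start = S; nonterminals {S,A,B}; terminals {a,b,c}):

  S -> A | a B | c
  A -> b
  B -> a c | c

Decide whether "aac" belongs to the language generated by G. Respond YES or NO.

Convert to CNF:
  S -> T0 B | b | c
  A -> b
  B -> T0 T1 | c
  T0 -> a
  T1 -> c

CYK table (by increasing span):
  cell(0,0) a: {T0}  orig:{}
  cell(1,1) a: {T0}  orig:{}
  cell(2,2) c: {B,S,T1}  orig:{B,S}
  cell(0,1) aa: ∅
  cell(1,2) ac: {B,S}
  cell(0,2) aac: {S}

S ∈ T[0,2] ⇒ YES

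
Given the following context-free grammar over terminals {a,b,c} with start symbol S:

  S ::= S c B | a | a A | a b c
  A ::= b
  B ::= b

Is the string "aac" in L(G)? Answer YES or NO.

Convert to CNF:
  S -> S X3 | T1 A | T1 X4 | a
  A -> b
  B -> b
  T0 -> c
  T1 -> a
  T2 -> b
  X3 -> T0 B
  X4 -> T2 T0

CYK fill:
  [0..0]={S,T1}  "a"  orig:{S}
  [1..1]={S,T1}  "a"  orig:{S}
  [2..2]={T0}  "c"  orig:{}
  [0..1]=∅  "aa"
  [1..2]=∅  "ac"
  [0..2]=∅  "aac"

S ∉ T[0,2] ⇒ NO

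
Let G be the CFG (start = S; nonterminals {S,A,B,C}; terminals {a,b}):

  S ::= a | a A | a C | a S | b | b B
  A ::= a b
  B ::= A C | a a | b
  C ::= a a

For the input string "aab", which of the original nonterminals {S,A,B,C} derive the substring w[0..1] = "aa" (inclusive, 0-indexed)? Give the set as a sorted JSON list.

CNF form of G:
  S -> T0 A | T0 C | T0 S | T1 B | a | b
  A -> T0 T1
  B -> A C | T0 T0 | b
  C -> T0 T0
  T0 -> a
  T1 -> b

Fill CYK table bottom-up (cells [i..j] with 0 ≤ i ≤ j ≤ 1 only):
  cell(0,0) a: {S,T0}  orig:{S}
  cell(1,1) a: {S,T0}  orig:{S}
  cell(0,1) aa: {B,C,S}

Original NTs in T[0,1] deriving "aa": ["B", "C", "S"]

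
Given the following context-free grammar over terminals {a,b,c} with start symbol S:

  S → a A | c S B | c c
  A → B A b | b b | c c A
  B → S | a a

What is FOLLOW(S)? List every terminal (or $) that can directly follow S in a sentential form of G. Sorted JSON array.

Compute FIRST by fixpoint:
iter 1:
  A via A→b b: +{b}
  A via A→c c A: +{c}
  B via B→a a: +{a}
  S via S→a A: +{a}
  S via S→c S B: +{c}
  S: {a,c}  A: {b,c}  B: {a}
iter 2:
  A via A→B A b: +{a}
  B via B→S: +{c}
  S: {a,c}  A: {a,b,c}  B: {a,c}
iter 3: done
  S: {a,c}  A: {a,b,c}  B: {a,c}

FOLLOW iteration:
FOLLOW(S) := {$}
iter 1:
  A→B A b: FOLLOW(B) ⊇ FIRST(A) = {a,b,c}; new: +{a,b,c}
  A→B A b: FOLLOW(A) ⊇ FIRST(b) = {b}; new: +{b}
  B→S: FOLLOW(S) ⊇ FOLLOW(B) ⊇ {a,b,c}; new: +{a,b,c}
  S→a A: FOLLOW(A) ⊇ FOLLOW(S) ⊇ {$,a,b,c}; new: +{$,a,c}
  S→c S B: FOLLOW(B) ⊇ FOLLOW(S) ⊇ {$,a,b,c}; new: +{$}
  FOLLOW[S]={$,a,b,c}  FOLLOW[A]={$,a,b,c}  FOLLOW[B]={$,a,b,c}
iter 2: done
  FOLLOW[S]={$,a,b,c}  FOLLOW[A]={$,a,b,c}  FOLLOW[B]={$,a,b,c}

FOLLOW(S) = ["$", "a", "b", "c"]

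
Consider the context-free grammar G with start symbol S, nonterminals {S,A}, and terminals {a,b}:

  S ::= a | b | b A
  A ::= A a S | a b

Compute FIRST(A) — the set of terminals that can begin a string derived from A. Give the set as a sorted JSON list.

Compute FIRST by fixpoint:
iter 1:
  A via A→a b: +{a}
  S via S→a: +{a}
  S via S→b: +{b}
  FIRST[S]={a,b}  FIRST[A]={a}
iter 2: (no change)
  FIRST[S]={a,b}  FIRST[A]={a}

FIRST(A) = ["a"]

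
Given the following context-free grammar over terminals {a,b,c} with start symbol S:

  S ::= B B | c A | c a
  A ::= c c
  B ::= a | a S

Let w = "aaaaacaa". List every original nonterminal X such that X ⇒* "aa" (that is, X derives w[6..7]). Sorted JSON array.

CNF form of G:
  S -> B B | T0 A | T0 T1
  A -> T0 T0
  B -> T1 S | a
  T0 -> c
  T1 -> a

CYK fill — only the sub-triangle for w[6..7]:
  [6..6]={B,T1}  "a"  orig:{B}
  [7..7]={B,T1}  "a"  orig:{B}
  [6..7]={S}  "aa"

Original NTs in T[6,7] deriving "aa": ["S"]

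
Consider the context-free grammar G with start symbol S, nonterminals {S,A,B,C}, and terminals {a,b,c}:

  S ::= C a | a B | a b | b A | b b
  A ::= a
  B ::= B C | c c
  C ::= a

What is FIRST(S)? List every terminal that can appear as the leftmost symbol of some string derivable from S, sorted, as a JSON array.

Compute FIRST by fixpoint:
iter 1:
  A via A→a: +{a}
  B via B→c c: +{c}
  C via C→a: +{a}
  S via S→C a: +{a}
  S via S→b A: +{b}
  FIRST(S)={a,b}  FIRST(A)={a}  FIRST(B)={c}  FIRST(C)={a}
iter 2: — fixpoint
  FIRST(S)={a,b}  FIRST(A)={a}  FIRST(B)={c}  FIRST(C)={a}

FIRST(S) = ["a", "b"]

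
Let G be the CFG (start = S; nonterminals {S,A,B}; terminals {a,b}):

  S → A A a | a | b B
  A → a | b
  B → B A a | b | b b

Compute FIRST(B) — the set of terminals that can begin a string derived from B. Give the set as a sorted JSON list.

Compute FIRST by fixpoint:
iter 1:
  A via A→a: +{a}
  A via A→b: +{b}
  B via B→b: +{b}
  S via S→A A a: +{a,b}
  FIRST[S]={a,b}  FIRST[A]={a,b}  FIRST[B]={b}
iter 2: done
  FIRST[S]={a,b}  FIRST[A]={a,b}  FIRST[B]={b}

FIRST(B) = ["b"]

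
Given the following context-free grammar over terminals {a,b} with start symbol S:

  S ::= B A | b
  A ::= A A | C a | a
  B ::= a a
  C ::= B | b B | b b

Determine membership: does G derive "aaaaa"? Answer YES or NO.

CNF form of G:
  S -> B A | b
  A -> A A | C T0 | a
  B -> T0 T0
  C -> T0 T0 | T1 B | T1 T1
  T0 -> a
  T1 -> b

Fill CYK table bottom-up:
  T[0,0] 'a' = {A,T0}  orig:{A}
  T[1,1] 'a' = {A,T0}  orig:{A}
  T[2,2] 'a' = {A,T0}  orig:{A}
  T[3,3] 'a' = {A,T0}  orig:{A}
  T[4,4] 'a' = {A,T0}  orig:{A}
  T[0,1] 'aa' = {A,B,C}
  T[1,2] 'aa' = {A,B,C}
  T[2,3] 'aa' = {A,B,C}
  T[3,4] 'aa' = {A,B,C}
  T[0,2] 'aaa' = {A,S}
  T[1,3] 'aaa' = {A,S}
  T[2,4] 'aaa' = {A,S}
  T[0,3] 'aaaa' = {A,S}
  T[1,4] 'aaaa' = {A,S}
  T[0,4] 'aaaaa' = {A,S}

S ∈ T[0,4] ⇒ YES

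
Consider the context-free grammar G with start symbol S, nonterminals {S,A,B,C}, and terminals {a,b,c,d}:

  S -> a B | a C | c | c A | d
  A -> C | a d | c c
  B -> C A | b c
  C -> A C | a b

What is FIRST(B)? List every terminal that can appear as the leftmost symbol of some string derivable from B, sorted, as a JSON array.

FIRST sets, iterate to fixpoint:
pass 1:
  A via A→a d: +{a}
  A via A→c c: +{c}
  B via B→b c: +{b}
  C via C→A C: +{a,c}
  S via S→a B: +{a}
  S via S→c: +{c}
  S via S→d: +{d}
  FIRST(S)={a,c,d}  FIRST(A)={a,c}  FIRST(B)={b}  FIRST(C)={a,c}
pass 2:
  B via B→C A: +{a,c}
  FIRST(S)={a,c,d}  FIRST(A)={a,c}  FIRST(B)={a,b,c}  FIRST(C)={a,c}
pass 3: done
  FIRST(S)={a,c,d}  FIRST(A)={a,c}  FIRST(B)={a,b,c}  FIRST(C)={a,c}

FIRST(B) = ["a", "b", "c"]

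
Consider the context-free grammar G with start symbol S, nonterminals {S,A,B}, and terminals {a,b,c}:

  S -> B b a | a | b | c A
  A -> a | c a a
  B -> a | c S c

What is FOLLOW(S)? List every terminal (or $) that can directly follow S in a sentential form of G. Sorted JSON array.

FIRST sets, iterate to fixpoint:
[1]
  A via A→a: +{a}
  A via A→c a a: +{c}
  B via B→a: +{a}
  B via B→c S c: +{c}
  S via S→B b a: +{a,c}
  S via S→b: +{b}
  S: {a,b,c}  A: {a,c}  B: {a,c}
[2] (stable)
  S: {a,b,c}  A: {a,c}  B: {a,c}

Compute FOLLOW by fixpoint:
initialize: $ ∈ FOLLOW(S)
pass 1:
  B→c S c: FOLLOW(S) ⊇ FIRST(c) = {c}; new: +{c}
  S→B b a: FOLLOW(B) ⊇ FIRST(b) = {b}; new: +{b}
  S→c A: FOLLOW(A) ⊇ FOLLOW(S) ⊇ {$,c}; new: +{$,c}
  S: {$,c}  A: {$,c}  B: {b}
pass 2: (no change)
  S: {$,c}  A: {$,c}  B: {b}

FOLLOW(S) = ["$", "c"]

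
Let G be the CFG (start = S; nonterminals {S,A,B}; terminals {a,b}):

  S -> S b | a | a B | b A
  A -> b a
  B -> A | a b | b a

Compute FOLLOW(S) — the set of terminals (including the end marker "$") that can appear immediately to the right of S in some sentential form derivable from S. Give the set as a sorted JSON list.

FIRST sets, iterate to fixpoint:
round 1:
  A via A→b a: +{b}
  B via B→A: +{b}
  B via B→a b: +{a}
  S via S→a: +{a}
  S via S→b A: +{b}
  FIRST[S]={a,b}  FIRST[A]={b}  FIRST[B]={a,b}
round 2: done
  FIRST[S]={a,b}  FIRST[A]={b}  FIRST[B]={a,b}

FOLLOW iteration:
FOLLOW(S) := {$}
iter 1:
  S→S b: FOLLOW(S) ⊇ FIRST(b) = {b}; new: +{b}
  S→a B: FOLLOW(B) ⊇ FOLLOW(S) ⊇ {$,b}; new: +{$,b}
  S→b A: FOLLOW(A) ⊇ FOLLOW(S) ⊇ {$,b}; new: +{$,b}
  FOLLOW[S]={$,b}  FOLLOW[A]={$,b}  FOLLOW[B]={$,b}
iter 2: — fixpoint
  FOLLOW[S]={$,b}  FOLLOW[A]={$,b}  FOLLOW[B]={$,b}

FOLLOW(S) = ["$", "b"]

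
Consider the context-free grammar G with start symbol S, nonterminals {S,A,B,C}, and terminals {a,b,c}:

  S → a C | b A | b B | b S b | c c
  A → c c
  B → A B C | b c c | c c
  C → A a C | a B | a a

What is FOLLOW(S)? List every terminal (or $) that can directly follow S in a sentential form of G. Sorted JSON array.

Compute FIRST by fixpoint:
round 1:
  A via A→c c: +{c}
  B via B→A B C: +{c}
  B via B→b c c: +{b}
  C via C→A a C: +{c}
  C via C→a B: +{a}
  S via S→a C: +{a}
  S via S→b A: +{b}
  S via S→c c: +{c}
  FIRST[S]={a,b,c}  FIRST[A]={c}  FIRST[B]={b,c}  FIRST[C]={a,c}
round 2: — fixpoint
  FIRST[S]={a,b,c}  FIRST[A]={c}  FIRST[B]={b,c}  FIRST[C]={a,c}

FOLLOW sets:
seed FOLLOW(S) with $
iter 1:
  B→A B C: FOLLOW(A) ⊇ FIRST(B) = {b,c}; new: +{b,c}
  B→A B C: FOLLOW(B) ⊇ FIRST(C) = {a,c}; new: +{a,c}
  B→A B C: FOLLOW(C) ⊇ FOLLOW(B) ⊇ {a,c}; new: +{a,c}
  C→A a C: FOLLOW(A) ⊇ FIRST(a) = {a}; new: +{a}
  S→a C: FOLLOW(C) ⊇ FOLLOW(S) ⊇ {$}; new: +{$}
  S→b A: FOLLOW(A) ⊇ FOLLOW(S) ⊇ {$}; new: +{$}
  S→b B: FOLLOW(B) ⊇ FOLLOW(S) ⊇ {$}; new: +{$}
  S→b S b: FOLLOW(S) ⊇ FIRST(b) = {b}; new: +{b}
  FOLLOW[S]={$,b}  FOLLOW[A]={$,a,b,c}  FOLLOW[B]={$,a,c}  FOLLOW[C]={$,a,c}
iter 2:
  S→a C: FOLLOW(C) ⊇ FOLLOW(S) ⊇ {$,b}; new: +{b}
  S→b B: FOLLOW(B) ⊇ FOLLOW(S) ⊇ {$,b}; new: +{b}
  FOLLOW[S]={$,b}  FOLLOW[A]={$,a,b,c}  FOLLOW[B]={$,a,b,c}  FOLLOW[C]={$,a,b,c}
iter 3: — fixpoint
  FOLLOW[S]={$,b}  FOLLOW[A]={$,a,b,c}  FOLLOW[B]={$,a,b,c}  FOLLOW[C]={$,a,b,c}

FOLLOW(S) = ["$", "b"]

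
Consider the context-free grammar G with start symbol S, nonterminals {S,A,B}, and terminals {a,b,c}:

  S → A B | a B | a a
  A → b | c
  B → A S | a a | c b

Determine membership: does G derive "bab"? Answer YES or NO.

CNF form of G:
  S -> A B | T0 B | T0 T0
  A -> b | c
  B -> A S | T0 T0 | T1 T2
  T0 -> a
  T1 -> c
  T2 -> b

CYK table (by increasing span):
  T[0,0] 'b' = {A,T2}  orig:{A}
  T[1,1] 'a' = {T0}  orig:{}
  T[2,2] 'b' = {A,T2}  orig:{A}
  T[0,1] 'ba' = ∅
  T[1,2] 'ab' = ∅
  T[0,2] 'bab' = ∅

S ∉ T[0,2] ⇒ NO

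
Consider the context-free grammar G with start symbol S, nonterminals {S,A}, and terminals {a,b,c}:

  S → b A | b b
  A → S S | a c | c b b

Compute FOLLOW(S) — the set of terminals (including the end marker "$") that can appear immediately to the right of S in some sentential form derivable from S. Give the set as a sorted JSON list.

FIRST sets, iterate to fixpoint:
pass 1:
  A via A→a c: +{a}
  A via A→c b b: +{c}
  S via S→b A: +{b}
  FIRST(S)={b}  FIRST(A)={a,c}
pass 2:
  A via A→S S: +{b}
  FIRST(S)={b}  FIRST(A)={a,b,c}
pass 3: done
  FIRST(S)={b}  FIRST(A)={a,b,c}

Compute FOLLOW by fixpoint:
FOLLOW(S) := {$}
iter 1:
  A→S S: FOLLOW(S) ⊇ FIRST(S) = {b}; new: +{b}
  S→b A: FOLLOW(A) ⊇ FOLLOW(S) ⊇ {$,b}; new: +{$,b}
  FOLLOW(S)={$,b}  FOLLOW(A)={$,b}
iter 2: (no change)
  FOLLOW(S)={$,b}  FOLLOW(A)={$,b}

FOLLOW(S) = ["$", "b"]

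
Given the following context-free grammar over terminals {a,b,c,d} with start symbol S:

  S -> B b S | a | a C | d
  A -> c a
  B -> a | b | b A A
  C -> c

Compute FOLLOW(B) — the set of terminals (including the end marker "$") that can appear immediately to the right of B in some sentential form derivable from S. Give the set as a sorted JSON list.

Compute FIRST by fixpoint:
pass 1:
  A via A→c a: +{c}
  B via B→a: +{a}
  B via B→b: +{b}
  C via C→c: +{c}
  S via S→B b S: +{a,b}
  S via S→d: +{d}
  FIRST(S)={a,b,d}  FIRST(A)={c}  FIRST(B)={a,b}  FIRST(C)={c}
pass 2: (stable)
  FIRST(S)={a,b,d}  FIRST(A)={c}  FIRST(B)={a,b}  FIRST(C)={c}

FOLLOW sets:
initialize: $ ∈ FOLLOW(S)
iter 1:
  B→b A A: FOLLOW(A) ⊇ FIRST(A) = {c}; new: +{c}
  S→B b S: FOLLOW(B) ⊇ FIRST(b) = {b}; new: +{b}
  S→a C: FOLLOW(C) ⊇ FOLLOW(S) ⊇ {$}; new: +{$}
  FOLLOW(S)={$}  FOLLOW(A)={c}  FOLLOW(B)={b}  FOLLOW(C)={$}
iter 2:
  B→b A A: FOLLOW(A) ⊇ FOLLOW(B) ⊇ {b}; new: +{b}
  FOLLOW(S)={$}  FOLLOW(A)={b,c}  FOLLOW(B)={b}  FOLLOW(C)={$}
iter 3: (stable)
  FOLLOW(S)={$}  FOLLOW(A)={b,c}  FOLLOW(B)={b}  FOLLOW(C)={$}

FOLLOW(B) = ["b"]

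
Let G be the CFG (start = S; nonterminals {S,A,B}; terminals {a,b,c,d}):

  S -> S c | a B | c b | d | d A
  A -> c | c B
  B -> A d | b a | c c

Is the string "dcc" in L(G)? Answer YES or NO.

CNF form of G:
  S -> S T0 | T0 T2 | T1 A | T3 B | d
  A -> T0 B | c
  B -> A T1 | T0 T0 | T2 T3
  T0 -> c
  T1 -> d
  T2 -> b
  T3 -> a

Fill CYK table bottom-up:
  [0..0]={S,T1}  "d"  orig:{S}
  [1..1]={A,T0}  "c"  orig:{A}
  [2..2]={A,T0}  "c"  orig:{A}
  [0..1]={S}  "dc"
  [1..2]={B}  "cc"
  [0..2]={S}  "dcc"

S ∈ T[0,2] ⇒ YES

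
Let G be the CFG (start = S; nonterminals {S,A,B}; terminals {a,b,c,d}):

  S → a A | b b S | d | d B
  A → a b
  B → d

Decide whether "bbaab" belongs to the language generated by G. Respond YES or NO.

CNF form of G:
  S -> T0 A | T1 X3 | T2 B | d
  A -> T0 T1
  B -> d
  T0 -> a
  T1 -> b
  T2 -> d
  X3 -> T1 S

CYK table (by increasing span):
  cell(0,0) b: {T1}  orig:{}
  cell(1,1) b: {T1}  orig:{}
  cell(2,2) a: {T0}  orig:{}
  cell(3,3) a: {T0}  orig:{}
  cell(4,4) b: {T1}  orig:{}
  cell(0,1) bb: ∅
  cell(1,2) ba: ∅
  cell(2,3) aa: ∅
  cell(3,4) ab: {A}
  cell(0,2) bba: ∅
  cell(1,3) baa: ∅
  cell(2,4) aab: {S}
  cell(0,3) bbaa: ∅
  cell(1,4) baab: {X3}  orig:{}
  cell(0,4) bbaab: {S}

S ∈ T[0,4] ⇒ YES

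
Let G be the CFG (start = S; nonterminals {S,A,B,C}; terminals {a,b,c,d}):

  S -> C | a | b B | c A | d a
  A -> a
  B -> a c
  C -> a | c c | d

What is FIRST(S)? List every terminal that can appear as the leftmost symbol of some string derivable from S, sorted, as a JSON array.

FIRST iteration:
iter 1:
  A via A→a: +{a}
  B via B→a c: +{a}
  C via C→a: +{a}
  C via C→c c: +{c}
  C via C→d: +{d}
  S via S→C: +{a,c,d}
  S via S→b B: +{b}
  FIRST(S)={a,b,c,d}  FIRST(A)={a}  FIRST(B)={a}  FIRST(C)={a,c,d}
iter 2: done
  FIRST(S)={a,b,c,d}  FIRST(A)={a}  FIRST(B)={a}  FIRST(C)={a,c,d}

FIRST(S) = ["a", "b", "c", "d"]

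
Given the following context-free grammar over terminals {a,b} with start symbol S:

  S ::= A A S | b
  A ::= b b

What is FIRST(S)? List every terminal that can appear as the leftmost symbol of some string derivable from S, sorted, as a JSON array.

FIRST sets, iterate to fixpoint:
[1]
  A via A→b b: +{b}
  S via S→A A S: +{b}
  FIRST[S]={b}  FIRST[A]={b}
[2] (stable)
  FIRST[S]={b}  FIRST[A]={b}

FIRST(S) = ["b"]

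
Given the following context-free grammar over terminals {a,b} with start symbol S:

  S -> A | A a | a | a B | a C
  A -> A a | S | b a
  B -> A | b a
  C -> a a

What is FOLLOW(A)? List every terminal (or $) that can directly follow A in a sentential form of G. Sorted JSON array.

FIRST iteration:
iter 1:
  A via A→b a: +{b}
  B via B→A: +{b}
  C via C→a a: +{a}
  S via S→A: +{b}
  S via S→a: +{a}
  FIRST[S]={a,b}  FIRST[A]={b}  FIRST[B]={b}  FIRST[C]={a}
iter 2:
  A via A→S: +{a}
  B via B→A: +{a}
  FIRST[S]={a,b}  FIRST[A]={a,b}  FIRST[B]={a,b}  FIRST[C]={a}
iter 3: — fixpoint
  FIRST[S]={a,b}  FIRST[A]={a,b}  FIRST[B]={a,b}  FIRST[C]={a}

FOLLOW iteration:
FOLLOW(S) := {$}
pass 1:
  A→A a: FOLLOW(A) ⊇ FIRST(a) = {a}; new: +{a}
  A→S: FOLLOW(S) ⊇ FOLLOW(A) ⊇ {a}; new: +{a}
  S→A: FOLLOW(A) ⊇ FOLLOW(S) ⊇ {$,a}; new: +{$}
  S→a B: FOLLOW(B) ⊇ FOLLOW(S) ⊇ {$,a}; new: +{$,a}
  S→a C: FOLLOW(C) ⊇ FOLLOW(S) ⊇ {$,a}; new: +{$,a}
  FOLLOW(S)={$,a}  FOLLOW(A)={$,a}  FOLLOW(B)={$,a}  FOLLOW(C)={$,a}
pass 2: done
  FOLLOW(S)={$,a}  FOLLOW(A)={$,a}  FOLLOW(B)={$,a}  FOLLOW(C)={$,a}

FOLLOW(A) = ["$", "a"]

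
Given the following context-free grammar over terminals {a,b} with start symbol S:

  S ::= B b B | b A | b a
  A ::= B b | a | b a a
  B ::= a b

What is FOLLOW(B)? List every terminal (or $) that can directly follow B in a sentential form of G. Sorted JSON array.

Compute FIRST by fixpoint:
iter 1:
  A via A→a: +{a}
  A via A→b a a: +{b}
  B via B→a b: +{a}
  S via S→B b B: +{a}
  S via S→b A: +{b}
  S: {a,b}  A: {a,b}  B: {a}
iter 2: — fixpoint
  S: {a,b}  A: {a,b}  B: {a}

FOLLOW sets:
seed FOLLOW(S) with $
iter 1:
  A→B b: FOLLOW(B) ⊇ FIRST(b) = {b}; new: +{b}
  S→B b B: FOLLOW(B) ⊇ FOLLOW(S) ⊇ {$}; new: +{$}
  S→b A: FOLLOW(A) ⊇ FOLLOW(S) ⊇ {$}; new: +{$}
  FOLLOW[S]={$}  FOLLOW[A]={$}  FOLLOW[B]={$,b}
iter 2: (stable)
  FOLLOW[S]={$}  FOLLOW[A]={$}  FOLLOW[B]={$,b}

FOLLOW(B) = ["$", "b"]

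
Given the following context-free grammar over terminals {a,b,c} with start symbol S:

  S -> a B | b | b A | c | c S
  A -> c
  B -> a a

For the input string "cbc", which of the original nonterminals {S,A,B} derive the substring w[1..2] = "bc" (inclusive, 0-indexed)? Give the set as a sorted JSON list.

Convert to CNF:
  S -> T0 B | T1 A | T2 S | b | c
  A -> c
  B -> T0 T0
  T0 -> a
  T1 -> b
  T2 -> c

CYK fill — only the sub-triangle for w[1..2]:
  T[1,1] 'b' = {S,T1}  orig:{S}
  T[2,2] 'c' = {A,S,T2}  orig:{A,S}
  T[1,2] 'bc' = {S}

Original NTs in T[1,2] deriving "bc": ["S"]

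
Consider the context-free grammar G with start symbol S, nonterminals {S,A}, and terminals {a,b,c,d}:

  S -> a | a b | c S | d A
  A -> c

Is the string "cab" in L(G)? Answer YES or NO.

CNF form of G:
  S -> T0 T1 | T2 S | T3 A | a
  A -> c
  T0 -> a
  T1 -> b
  T2 -> c
  T3 -> d

CYK table (by increasing span):
  T[0,0] 'c' = {A,T2}  orig:{A}
  T[1,1] 'a' = {S,T0}  orig:{S}
  T[2,2] 'b' = {T1}  orig:{}
  T[0,1] 'ca' = {S}
  T[1,2] 'ab' = {S}
  T[0,2] 'cab' = {S}

S ∈ T[0,2] ⇒ YES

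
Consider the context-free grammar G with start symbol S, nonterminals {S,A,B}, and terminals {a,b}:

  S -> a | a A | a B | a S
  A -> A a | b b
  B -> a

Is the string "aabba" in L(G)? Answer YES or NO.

Convert to CNF:
  S -> T0 A | T0 B | T0 S | a
  A -> A T0 | T1 T1
  B -> a
  T0 -> a
  T1 -> b

Fill CYK table bottom-up:
  cell(0,0) a: {B,S,T0}  orig:{B,S}
  cell(1,1) a: {B,S,T0}  orig:{B,S}
  cell(2,2) b: {T1}  orig:{}
  cell(3,3) b: {T1}  orig:{}
  cell(4,4) a: {B,S,T0}  orig:{B,S}
  cell(0,1) aa: {S}
  cell(1,2) ab: ∅
  cell(2,3) bb: {A}
  cell(3,4) ba: ∅
  cell(0,2) aab: ∅
  cell(1,3) abb: {S}
  cell(2,4) bba: {A}
  cell(0,3) aabb: {S}
  cell(1,4) abba: {S}
  cell(0,4) aabba: {S}

S ∈ T[0,4] ⇒ YES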